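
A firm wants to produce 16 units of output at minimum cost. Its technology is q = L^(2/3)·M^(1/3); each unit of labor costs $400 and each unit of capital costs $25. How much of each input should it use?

Cost minimization requires the marginal rate of technical substitution to equal the input-price ratio: MP_L/MP_M = w/r.
Here MP_L/MP_M = (2/3)·(M/L)/(1/3) = 2·(M/L). Setting this equal to 400/25 = 16 gives M = 8L.
Substituting into q = 16: L^(2/3)·(8L)^(1/3) = 16.
Solving, L = 8 and M = 64.

L* = 8, M* = 64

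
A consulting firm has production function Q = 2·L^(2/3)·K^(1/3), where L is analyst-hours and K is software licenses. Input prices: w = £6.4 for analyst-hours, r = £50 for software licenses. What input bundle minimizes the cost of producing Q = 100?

L* = 125, K* = 8

Cost minimization requires the marginal rate of technical substitution to equal the input-price ratio: MP_L/MP_K = w/r.
Here MP_L/MP_K = (2/3)·(K/L)/(1/3) = 2·(K/L). Setting this equal to 6.4/50 = 0.128 gives K = 0.064L.
Substituting into Q = 100: 2·L^(2/3)·(0.064L)^(1/3) = 100.
Solving, L = 125 and K = 8.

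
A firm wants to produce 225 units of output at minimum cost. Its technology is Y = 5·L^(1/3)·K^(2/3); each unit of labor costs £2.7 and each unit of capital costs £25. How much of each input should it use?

Cost minimization requires the marginal rate of technical substitution to equal the input-price ratio: MP_L/MP_K = w/r.
Here MP_L/MP_K = (1/3)·(K/L)/(2/3) = 0.5·(K/L). Setting this equal to 2.7/25 = 0.108 gives K = 0.216L.
Substituting into Y = 225: 5·L^(1/3)·(0.216L)^(2/3) = 225.
Solving, L = 125 and K = 27.

L* = 125, K* = 27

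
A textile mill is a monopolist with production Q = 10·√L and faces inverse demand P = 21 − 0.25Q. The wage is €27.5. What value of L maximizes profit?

Marginal revenue from the inverse demand is MR = 21 − 0.5Q.
The marginal product is MP_L = 5·L^(-1/2).
A monopolist hires until marginal revenue product equals the wage: MR·MP_L = w.
At L, Q = 10·√L. Substituting and solving: (21 − 5·√L)·5·L^(-1/2) = 27.5 gives L = 4.

L* = 4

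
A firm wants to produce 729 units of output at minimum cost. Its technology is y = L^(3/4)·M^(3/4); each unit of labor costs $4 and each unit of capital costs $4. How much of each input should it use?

L* = 81, M* = 81

Cost minimization requires the marginal rate of technical substitution to equal the input-price ratio: MP_L/MP_M = w/r.
Here MP_L/MP_M = (3/4)·(M/L)/(3/4) = (M/L). Setting this equal to 4/4 = 1 gives M = L.
Substituting into y = 729: L^(3/4)·(L)^(3/4) = 729.
Solving, L = 81 and M = 81.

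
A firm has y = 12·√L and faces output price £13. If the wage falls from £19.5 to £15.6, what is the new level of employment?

From P·MP_L = w with MP_L = 6·L^(-1/2), the labor demand is L(w) = (78/w)^(2).
At w = 19.5: L = 16. At w = 15.6: L = 25.

L* = 25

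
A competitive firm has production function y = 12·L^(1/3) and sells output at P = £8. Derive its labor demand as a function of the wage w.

L(w) = (32/w)^(3/2)

MP_L = (1/3)·12·L^(-2/3) = 4·L^(-2/3).
Setting P·MP_L = w: 32·L^(-2/3) = w.
Solving for L: L^(-2/3) = w/32, so L = (32/w)^(3/2).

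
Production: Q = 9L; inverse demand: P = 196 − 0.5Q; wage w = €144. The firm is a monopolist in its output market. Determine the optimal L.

Marginal revenue from the inverse demand is MR = 196 − Q.
The marginal product is MP_L = 9.
A monopolist hires until marginal revenue product equals the wage: MR·MP_L = w.
(196 − 9L)·9 = 144, so L = 20.

L* = 20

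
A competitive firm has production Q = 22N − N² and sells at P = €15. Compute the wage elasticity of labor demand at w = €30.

From P·MP_N = w with MP_N = 22 − 2N, labor demand is N(w) = (22 − w/15)/2.
dN/dw = −1/(30) = -1/30.
At w = 30, N = 10, so ε = (dN/dw)·(w/N) = (-1/30)·(30/10) = -0.1.

ε = -0.1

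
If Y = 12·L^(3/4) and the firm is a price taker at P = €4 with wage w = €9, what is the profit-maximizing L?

L* = 256

MP_L = (3/4)·12·L^(-1/4) = 9·L^(-1/4).
Profit maximization for a price taker requires P·MP_L = w: 4·9·L^(-1/4) = 9.
So L^(-1/4) = 0.25, which gives L = 256.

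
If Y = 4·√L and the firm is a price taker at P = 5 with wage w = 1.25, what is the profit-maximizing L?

L* = 64

MP_L = (1/2)·4·L^(-1/2) = 2·L^(-1/2).
Profit maximization for a price taker requires P·MP_L = w: 5·2·L^(-1/2) = 1.25.
So L^(-1/2) = 0.125, which gives L = 64.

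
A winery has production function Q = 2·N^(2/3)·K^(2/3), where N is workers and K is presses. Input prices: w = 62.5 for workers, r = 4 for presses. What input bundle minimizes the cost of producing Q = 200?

Cost minimization requires the marginal rate of technical substitution to equal the input-price ratio: MP_N/MP_K = w/r.
Here MP_N/MP_K = (2/3)·(K/N)/(2/3) = (K/N). Setting this equal to 62.5/4 = 15.625 gives K = 15.625N.
Substituting into Q = 200: 2·N^(2/3)·(15.625N)^(2/3) = 200.
Solving, N = 8 and K = 125.

N* = 8, K* = 125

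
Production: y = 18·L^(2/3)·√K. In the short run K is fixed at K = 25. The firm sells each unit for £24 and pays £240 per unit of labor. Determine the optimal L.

With K = 25, MP_L = (2/3)·18·L^(-1/3)·25^(1/2) = 60·L^(-1/3).
Profit maximization for a price taker requires P·MP_L = w: 24·60·L^(-1/3) = 240.
So L^(-1/3) = 1/6, which gives L = 216.

L* = 216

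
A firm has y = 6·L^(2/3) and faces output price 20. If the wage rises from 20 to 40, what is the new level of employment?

L* = 8

From P·MP_L = w with MP_L = 4·L^(-1/3), the labor demand is L(w) = (80/w)^(3).
At w = 20: L = 64. At w = 40: L = 8.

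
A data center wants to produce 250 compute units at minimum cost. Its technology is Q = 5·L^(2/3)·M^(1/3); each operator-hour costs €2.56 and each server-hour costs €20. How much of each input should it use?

L* = 125, M* = 8

Cost minimization requires the marginal rate of technical substitution to equal the input-price ratio: MP_L/MP_M = w/r.
Here MP_L/MP_M = (2/3)·(M/L)/(1/3) = 2·(M/L). Setting this equal to 2.56/20 = 0.128 gives M = 0.064L.
Substituting into Q = 250: 5·L^(2/3)·(0.064L)^(1/3) = 250.
Solving, L = 125 and M = 8.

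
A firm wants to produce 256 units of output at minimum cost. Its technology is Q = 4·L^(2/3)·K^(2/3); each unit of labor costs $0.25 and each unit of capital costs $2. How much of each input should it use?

L* = 64, K* = 8

Cost minimization requires the marginal rate of technical substitution to equal the input-price ratio: MP_L/MP_K = w/r.
Here MP_L/MP_K = (2/3)·(K/L)/(2/3) = (K/L). Setting this equal to 0.25/2 = 0.125 gives K = 0.125L.
Substituting into Q = 256: 4·L^(2/3)·(0.125L)^(2/3) = 256.
Solving, L = 64 and K = 8.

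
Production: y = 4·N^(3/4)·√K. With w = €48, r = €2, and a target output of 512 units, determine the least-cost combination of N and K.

Cost minimization requires the marginal rate of technical substitution to equal the input-price ratio: MP_N/MP_K = w/r.
Here MP_N/MP_K = (3/4)·(K/N)/(1/2) = 1.5·(K/N). Setting this equal to 48/2 = 24 gives K = 16N.
Substituting into y = 512: 4·N^(3/4)·(16N)^(1/2) = 512.
Solving, N = 16 and K = 256.

N* = 16, K* = 256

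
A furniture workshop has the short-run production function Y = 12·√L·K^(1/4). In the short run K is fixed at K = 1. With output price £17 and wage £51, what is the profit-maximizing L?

With K = 1, MP_L = (1/2)·12·L^(-1/2)·1^(1/4) = 6·L^(-1/2).
Profit maximization for a price taker requires P·MP_L = w: 17·6·L^(-1/2) = 51.
So L^(-1/2) = 0.5, which gives L = 4.

L* = 4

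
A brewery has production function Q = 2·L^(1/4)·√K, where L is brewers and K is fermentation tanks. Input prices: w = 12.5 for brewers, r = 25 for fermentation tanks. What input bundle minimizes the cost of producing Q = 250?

L* = 625, K* = 625

Cost minimization requires the marginal rate of technical substitution to equal the input-price ratio: MP_L/MP_K = w/r.
Here MP_L/MP_K = (1/4)·(K/L)/(1/2) = 0.5·(K/L). Setting this equal to 12.5/25 = 0.5 gives K = L.
Substituting into Q = 250: 2·L^(1/4)·(L)^(1/2) = 250.
Solving, L = 625 and K = 625.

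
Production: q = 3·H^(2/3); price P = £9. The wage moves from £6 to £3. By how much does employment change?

From P·MP_H = w with MP_H = 2·H^(-1/3), the labor demand is H(w) = (18/w)^(3).
At w = 6: H = 27. At w = 3: H = 216.
ΔH = 216 − 27 = 189.

ΔH = 189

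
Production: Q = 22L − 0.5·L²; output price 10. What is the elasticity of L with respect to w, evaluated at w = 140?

ε = -1.75

From P·MP_L = w with MP_L = 22 − L, labor demand is L(w) = 22 − w/10.
dL/dw = −1/(10) = -0.1.
At w = 140, L = 8, so ε = (dL/dw)·(w/L) = (-0.1)·(140/8) = -1.75.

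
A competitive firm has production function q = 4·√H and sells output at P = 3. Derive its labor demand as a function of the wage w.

MP_H = (1/2)·4·H^(-1/2) = 2·H^(-1/2).
Setting P·MP_H = w: 6·H^(-1/2) = w.
Solving for H: H^(-1/2) = w/6, so H = (6/w)^(2).

H(w) = 36/w²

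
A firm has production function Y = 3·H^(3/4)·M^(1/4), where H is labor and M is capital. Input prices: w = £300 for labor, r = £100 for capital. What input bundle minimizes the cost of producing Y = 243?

H* = 81, M* = 81

Cost minimization requires the marginal rate of technical substitution to equal the input-price ratio: MP_H/MP_M = w/r.
Here MP_H/MP_M = (3/4)·(M/H)/(1/4) = 3·(M/H). Setting this equal to 300/100 = 3 gives M = H.
Substituting into Y = 243: 3·H^(3/4)·(H)^(1/4) = 243.
Solving, H = 81 and M = 81.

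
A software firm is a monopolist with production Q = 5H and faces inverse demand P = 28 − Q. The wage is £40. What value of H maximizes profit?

Marginal revenue from the inverse demand is MR = 28 − 2Q.
The marginal product is MP_H = 5.
A monopolist hires until marginal revenue product equals the wage: MR·MP_H = w.
(28 − 10H)·5 = 40, so H = 2.

H* = 2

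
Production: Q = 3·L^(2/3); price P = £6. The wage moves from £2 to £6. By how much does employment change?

ΔL = -208

From P·MP_L = w with MP_L = 2·L^(-1/3), the labor demand is L(w) = (12/w)^(3).
At w = 2: L = 216. At w = 6: L = 8.
ΔL = 8 − 216 = -208.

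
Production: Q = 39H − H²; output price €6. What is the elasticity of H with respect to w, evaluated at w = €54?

From P·MP_H = w with MP_H = 39 − 2H, labor demand is H(w) = (39 − w/6)/2.
dH/dw = −1/(12) = -1/12.
At w = 54, H = 15, so ε = (dH/dw)·(w/H) = (-1/12)·(54/15) = -0.3.

ε = -0.3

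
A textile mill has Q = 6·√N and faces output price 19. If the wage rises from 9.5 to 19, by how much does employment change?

ΔN = -27

From P·MP_N = w with MP_N = 3·N^(-1/2), the labor demand is N(w) = (57/w)^(2).
At w = 9.5: N = 36. At w = 19: N = 9.
ΔN = 9 − 36 = -27.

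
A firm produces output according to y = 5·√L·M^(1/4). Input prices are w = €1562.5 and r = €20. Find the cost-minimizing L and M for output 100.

L* = 16, M* = 625

Cost minimization requires the marginal rate of technical substitution to equal the input-price ratio: MP_L/MP_M = w/r.
Here MP_L/MP_M = (1/2)·(M/L)/(1/4) = 2·(M/L). Setting this equal to 1562.5/20 = 78.125 gives M = 39.0625L.
Substituting into y = 100: 5·L^(1/2)·(39.0625L)^(1/4) = 100.
Solving, L = 16 and M = 625.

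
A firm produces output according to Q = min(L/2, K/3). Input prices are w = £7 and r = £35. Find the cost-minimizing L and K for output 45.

With a fixed-proportions technology, the cost-minimizing bundle uses no slack in either input: L/2 = K/3 = Q.
So L = 2·45 = 90 and K = 3·45 = 135.

L* = 90, K* = 135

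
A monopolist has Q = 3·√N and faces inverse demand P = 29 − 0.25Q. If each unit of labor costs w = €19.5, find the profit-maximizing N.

Marginal revenue from the inverse demand is MR = 29 − 0.5Q.
The marginal product is MP_N = 1.5·N^(-1/2).
A monopolist hires until marginal revenue product equals the wage: MR·MP_N = w.
At N, Q = 3·√N. Substituting and solving: (29 − 1.5·√N)·1.5·N^(-1/2) = 19.5 gives N = 4.

N* = 4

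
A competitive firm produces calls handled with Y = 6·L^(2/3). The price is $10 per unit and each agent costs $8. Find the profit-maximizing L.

L* = 125

MP_L = (2/3)·6·L^(-1/3) = 4·L^(-1/3).
Profit maximization for a price taker requires P·MP_L = w: 10·4·L^(-1/3) = 8.
So L^(-1/3) = 0.2, which gives L = 125.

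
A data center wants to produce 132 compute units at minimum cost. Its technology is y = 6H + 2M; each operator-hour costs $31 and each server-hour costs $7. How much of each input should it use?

The inputs are perfect substitutes, so the firm uses whichever has the lower cost per unit of output.
Cost per unit of output via H is w/6 = 31/6; via M it is r/2 = 3.5. M is cheaper.
Producing y = 132 with M alone: H = 0, M = 66.

H* = 0, M* = 66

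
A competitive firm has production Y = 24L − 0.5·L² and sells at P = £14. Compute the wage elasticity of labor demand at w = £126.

From P·MP_L = w with MP_L = 24 − L, labor demand is L(w) = 24 − w/14.
dL/dw = −1/(14) = -1/14.
At w = 126, L = 15, so ε = (dL/dw)·(w/L) = (-1/14)·(126/15) = -0.6.

ε = -0.6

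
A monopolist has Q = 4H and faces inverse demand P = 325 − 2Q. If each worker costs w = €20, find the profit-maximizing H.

H* = 20

Marginal revenue from the inverse demand is MR = 325 − 4Q.
The marginal product is MP_H = 4.
A monopolist hires until marginal revenue product equals the wage: MR·MP_H = w.
(325 − 16H)·4 = 20, so H = 20.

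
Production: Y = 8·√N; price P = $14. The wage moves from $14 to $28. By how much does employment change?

ΔN = -12

From P·MP_N = w with MP_N = 4·N^(-1/2), the labor demand is N(w) = (56/w)^(2).
At w = 14: N = 16. At w = 28: N = 4.
ΔN = 4 − 16 = -12.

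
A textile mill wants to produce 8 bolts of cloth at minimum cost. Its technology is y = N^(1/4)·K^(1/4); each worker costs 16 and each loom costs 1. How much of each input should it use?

Cost minimization requires the marginal rate of technical substitution to equal the input-price ratio: MP_N/MP_K = w/r.
Here MP_N/MP_K = (1/4)·(K/N)/(1/4) = (K/N). Setting this equal to 16/1 = 16 gives K = 16N.
Substituting into y = 8: N^(1/4)·(16N)^(1/4) = 8.
Solving, N = 16 and K = 256.

N* = 16, K* = 256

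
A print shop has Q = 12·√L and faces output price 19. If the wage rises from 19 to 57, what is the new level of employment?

L* = 4

From P·MP_L = w with MP_L = 6·L^(-1/2), the labor demand is L(w) = (114/w)^(2).
At w = 19: L = 36. At w = 57: L = 4.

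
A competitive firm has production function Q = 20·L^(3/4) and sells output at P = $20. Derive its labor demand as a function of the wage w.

MP_L = (3/4)·20·L^(-1/4) = 15·L^(-1/4).
Setting P·MP_L = w: 300·L^(-1/4) = w.
Solving for L: L^(-1/4) = w/300, so L = (300/w)^(4).

L(w) = (300/w)^(4)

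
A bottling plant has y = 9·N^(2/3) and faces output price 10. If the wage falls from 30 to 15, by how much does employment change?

From P·MP_N = w with MP_N = 6·N^(-1/3), the labor demand is N(w) = (60/w)^(3).
At w = 30: N = 8. At w = 15: N = 64.
ΔN = 64 − 8 = 56.

ΔN = 56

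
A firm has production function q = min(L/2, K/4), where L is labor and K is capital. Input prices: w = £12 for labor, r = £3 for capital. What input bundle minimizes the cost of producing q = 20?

With a fixed-proportions technology, the cost-minimizing bundle uses no slack in either input: L/2 = K/4 = q.
So L = 2·20 = 40 and K = 4·20 = 80.

L* = 40, K* = 80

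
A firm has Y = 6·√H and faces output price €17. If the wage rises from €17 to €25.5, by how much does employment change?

From P·MP_H = w with MP_H = 3·H^(-1/2), the labor demand is H(w) = (51/w)^(2).
At w = 17: H = 9. At w = 25.5: H = 4.
ΔH = 4 − 9 = -5.

ΔH = -5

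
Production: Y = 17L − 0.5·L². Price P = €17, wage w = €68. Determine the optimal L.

The marginal product of L is MP_L = 17 − L.
A price-taking firm hires until the value of the marginal product equals the wage: P·MP_L = w, so 17·(17 − L) = 68.
Then 17 − L = 4, giving L = 13.

L* = 13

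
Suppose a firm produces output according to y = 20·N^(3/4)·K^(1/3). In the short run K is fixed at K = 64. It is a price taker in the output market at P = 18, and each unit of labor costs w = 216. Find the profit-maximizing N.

With K = 64, MP_N = (3/4)·20·N^(-1/4)·64^(1/3) = 60·N^(-1/4).
Profit maximization for a price taker requires P·MP_N = w: 18·60·N^(-1/4) = 216.
So N^(-1/4) = 0.2, which gives N = 625.

N* = 625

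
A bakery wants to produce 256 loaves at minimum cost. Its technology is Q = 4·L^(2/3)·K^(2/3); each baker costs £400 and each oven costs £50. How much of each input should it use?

Cost minimization requires the marginal rate of technical substitution to equal the input-price ratio: MP_L/MP_K = w/r.
Here MP_L/MP_K = (2/3)·(K/L)/(2/3) = (K/L). Setting this equal to 400/50 = 8 gives K = 8L.
Substituting into Q = 256: 4·L^(2/3)·(8L)^(2/3) = 256.
Solving, L = 8 and K = 64.

L* = 8, K* = 64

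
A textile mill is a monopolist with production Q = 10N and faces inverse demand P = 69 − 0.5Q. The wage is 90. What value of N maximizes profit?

N* = 6

Marginal revenue from the inverse demand is MR = 69 − Q.
The marginal product is MP_N = 10.
A monopolist hires until marginal revenue product equals the wage: MR·MP_N = w.
(69 − 10N)·10 = 90, so N = 6.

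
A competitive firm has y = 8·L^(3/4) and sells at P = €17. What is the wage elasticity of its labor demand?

MP_L = (3/4)·8·L^(-1/4), so P·MP_L = w gives 102·L^(-1/4) = w.
Solving, L(w) = (102/w)^(4). This is a constant-elasticity form: L ∝ w^(−4), so ε = −4.

ε = -4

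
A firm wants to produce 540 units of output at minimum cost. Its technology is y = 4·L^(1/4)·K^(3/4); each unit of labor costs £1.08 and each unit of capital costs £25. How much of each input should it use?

L* = 625, K* = 81

Cost minimization requires the marginal rate of technical substitution to equal the input-price ratio: MP_L/MP_K = w/r.
Here MP_L/MP_K = (1/4)·(K/L)/(3/4) = (1/3)·(K/L). Setting this equal to 1.08/25 = 0.0432 gives K = 0.1296L.
Substituting into y = 540: 4·L^(1/4)·(0.1296L)^(3/4) = 540.
Solving, L = 625 and K = 81.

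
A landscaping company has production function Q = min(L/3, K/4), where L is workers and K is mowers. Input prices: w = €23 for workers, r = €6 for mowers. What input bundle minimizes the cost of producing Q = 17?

L* = 51, K* = 68

With a fixed-proportions technology, the cost-minimizing bundle uses no slack in either input: L/3 = K/4 = Q.
So L = 3·17 = 51 and K = 4·17 = 68.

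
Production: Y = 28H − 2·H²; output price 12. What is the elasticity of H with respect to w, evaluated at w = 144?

ε = -0.75

From P·MP_H = w with MP_H = 28 − 4H, labor demand is H(w) = (28 − w/12)/4.
dH/dw = −1/(48) = -1/48.
At w = 144, H = 4, so ε = (dH/dw)·(w/H) = (-1/48)·(144/4) = -0.75.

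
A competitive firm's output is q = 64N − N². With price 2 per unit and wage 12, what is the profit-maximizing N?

N* = 29

The marginal product of N is MP_N = 64 − 2N.
A price-taking firm hires until the value of the marginal product equals the wage: P·MP_N = w, so 2·(64 − 2N) = 12.
Then 64 − 2N = 6, giving N = 29.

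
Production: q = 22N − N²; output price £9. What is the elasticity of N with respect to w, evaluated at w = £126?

From P·MP_N = w with MP_N = 22 − 2N, labor demand is N(w) = (22 − w/9)/2.
dN/dw = −1/(18) = -1/18.
At w = 126, N = 4, so ε = (dN/dw)·(w/N) = (-1/18)·(126/4) = -1.75.

ε = -1.75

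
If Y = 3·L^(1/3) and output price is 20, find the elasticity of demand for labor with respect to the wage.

ε = -1.5

MP_L = (1/3)·3·L^(-2/3), so P·MP_L = w gives 20·L^(-2/3) = w.
Solving, L(w) = (20/w)^(3/2). This is a constant-elasticity form: L ∝ w^(−3/2), so ε = −3/2.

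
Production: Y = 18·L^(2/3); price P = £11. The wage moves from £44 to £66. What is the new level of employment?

From P·MP_L = w with MP_L = 12·L^(-1/3), the labor demand is L(w) = (132/w)^(3).
At w = 44: L = 27. At w = 66: L = 8.

L* = 8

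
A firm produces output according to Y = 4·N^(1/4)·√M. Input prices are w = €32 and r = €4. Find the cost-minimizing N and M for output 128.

Cost minimization requires the marginal rate of technical substitution to equal the input-price ratio: MP_N/MP_M = w/r.
Here MP_N/MP_M = (1/4)·(M/N)/(1/2) = 0.5·(M/N). Setting this equal to 32/4 = 8 gives M = 16N.
Substituting into Y = 128: 4·N^(1/4)·(16N)^(1/2) = 128.
Solving, N = 16 and M = 256.

N* = 16, M* = 256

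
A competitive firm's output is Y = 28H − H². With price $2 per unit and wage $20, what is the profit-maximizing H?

The marginal product of H is MP_H = 28 − 2H.
A price-taking firm hires until the value of the marginal product equals the wage: P·MP_H = w, so 2·(28 − 2H) = 20.
Then 28 − 2H = 10, giving H = 9.

H* = 9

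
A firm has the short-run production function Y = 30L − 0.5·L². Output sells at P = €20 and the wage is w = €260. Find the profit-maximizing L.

The marginal product of L is MP_L = 30 − L.
A price-taking firm hires until the value of the marginal product equals the wage: P·MP_L = w, so 20·(30 − L) = 260.
Then 30 − L = 13, giving L = 17.

L* = 17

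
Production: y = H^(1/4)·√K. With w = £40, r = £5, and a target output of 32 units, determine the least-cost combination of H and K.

Cost minimization requires the marginal rate of technical substitution to equal the input-price ratio: MP_H/MP_K = w/r.
Here MP_H/MP_K = (1/4)·(K/H)/(1/2) = 0.5·(K/H). Setting this equal to 40/5 = 8 gives K = 16H.
Substituting into y = 32: H^(1/4)·(16H)^(1/2) = 32.
Solving, H = 16 and K = 256.

H* = 16, K* = 256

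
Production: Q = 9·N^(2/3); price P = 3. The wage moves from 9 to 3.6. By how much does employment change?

From P·MP_N = w with MP_N = 6·N^(-1/3), the labor demand is N(w) = (18/w)^(3).
At w = 9: N = 8. At w = 3.6: N = 125.
ΔN = 125 − 8 = 117.

ΔN = 117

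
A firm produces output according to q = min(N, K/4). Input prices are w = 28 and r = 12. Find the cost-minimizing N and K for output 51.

N* = 51, K* = 204

With a fixed-proportions technology, the cost-minimizing bundle uses no slack in either input: N = K/4 = q.
So N = 51 and K = 4·51 = 204.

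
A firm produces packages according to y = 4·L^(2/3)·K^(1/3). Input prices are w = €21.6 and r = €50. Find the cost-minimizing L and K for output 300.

L* = 125, K* = 27

Cost minimization requires the marginal rate of technical substitution to equal the input-price ratio: MP_L/MP_K = w/r.
Here MP_L/MP_K = (2/3)·(K/L)/(1/3) = 2·(K/L). Setting this equal to 21.6/50 = 0.432 gives K = 0.216L.
Substituting into y = 300: 4·L^(2/3)·(0.216L)^(1/3) = 300.
Solving, L = 125 and K = 27.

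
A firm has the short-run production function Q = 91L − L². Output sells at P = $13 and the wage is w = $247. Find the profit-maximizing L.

L* = 36

The marginal product of L is MP_L = 91 − 2L.
A price-taking firm hires until the value of the marginal product equals the wage: P·MP_L = w, so 13·(91 − 2L) = 247.
Then 91 − 2L = 19, giving L = 36.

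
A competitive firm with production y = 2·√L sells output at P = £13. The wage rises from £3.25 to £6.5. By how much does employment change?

From P·MP_L = w with MP_L = L^(-1/2), the labor demand is L(w) = (13/w)^(2).
At w = 3.25: L = 16. At w = 6.5: L = 4.
ΔL = 4 − 16 = -12.

ΔL = -12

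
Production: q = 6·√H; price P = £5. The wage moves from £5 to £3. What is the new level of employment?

From P·MP_H = w with MP_H = 3·H^(-1/2), the labor demand is H(w) = (15/w)^(2).
At w = 5: H = 9. At w = 3: H = 25.

H* = 25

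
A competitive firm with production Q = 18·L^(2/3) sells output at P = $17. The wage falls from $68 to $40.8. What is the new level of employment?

L* = 125

From P·MP_L = w with MP_L = 12·L^(-1/3), the labor demand is L(w) = (204/w)^(3).
At w = 68: L = 27. At w = 40.8: L = 125.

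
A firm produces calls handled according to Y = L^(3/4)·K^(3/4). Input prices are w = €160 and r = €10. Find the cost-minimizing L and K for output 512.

Cost minimization requires the marginal rate of technical substitution to equal the input-price ratio: MP_L/MP_K = w/r.
Here MP_L/MP_K = (3/4)·(K/L)/(3/4) = (K/L). Setting this equal to 160/10 = 16 gives K = 16L.
Substituting into Y = 512: L^(3/4)·(16L)^(3/4) = 512.
Solving, L = 16 and K = 256.

L* = 16, K* = 256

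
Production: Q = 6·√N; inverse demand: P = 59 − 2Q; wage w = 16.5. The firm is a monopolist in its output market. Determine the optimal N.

Marginal revenue from the inverse demand is MR = 59 − 4Q.
The marginal product is MP_N = 3·N^(-1/2).
A monopolist hires until marginal revenue product equals the wage: MR·MP_N = w.
At N, Q = 6·√N. Substituting and solving: (59 − 24·√N)·3·N^(-1/2) = 16.5 gives N = 4.

N* = 4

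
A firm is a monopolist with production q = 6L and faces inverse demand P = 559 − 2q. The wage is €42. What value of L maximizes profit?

L* = 23

Marginal revenue from the inverse demand is MR = 559 − 4q.
The marginal product is MP_L = 6.
A monopolist hires until marginal revenue product equals the wage: MR·MP_L = w.
(559 − 24L)·6 = 42, so L = 23.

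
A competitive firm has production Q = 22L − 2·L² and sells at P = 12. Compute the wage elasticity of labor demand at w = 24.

From P·MP_L = w with MP_L = 22 − 4L, labor demand is L(w) = (22 − w/12)/4.
dL/dw = −1/(48) = -1/48.
At w = 24, L = 5, so ε = (dL/dw)·(w/L) = (-1/48)·(24/5) = -0.1.

ε = -0.1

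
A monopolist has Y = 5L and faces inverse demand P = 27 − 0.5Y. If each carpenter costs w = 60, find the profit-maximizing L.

Marginal revenue from the inverse demand is MR = 27 − Y.
The marginal product is MP_L = 5.
A monopolist hires until marginal revenue product equals the wage: MR·MP_L = w.
(27 − 5L)·5 = 60, so L = 3.

L* = 3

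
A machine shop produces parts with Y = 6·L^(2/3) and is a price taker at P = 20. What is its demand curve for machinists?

L(w) = 512000/w³

MP_L = (2/3)·6·L^(-1/3) = 4·L^(-1/3).
Setting P·MP_L = w: 80·L^(-1/3) = w.
Solving for L: L^(-1/3) = w/80, so L = (80/w)^(3).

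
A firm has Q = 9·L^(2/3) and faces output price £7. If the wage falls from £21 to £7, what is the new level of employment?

L* = 216

From P·MP_L = w with MP_L = 6·L^(-1/3), the labor demand is L(w) = (42/w)^(3).
At w = 21: L = 8. At w = 7: L = 216.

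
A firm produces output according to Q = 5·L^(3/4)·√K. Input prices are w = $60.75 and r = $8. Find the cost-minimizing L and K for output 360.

Cost minimization requires the marginal rate of technical substitution to equal the input-price ratio: MP_L/MP_K = w/r.
Here MP_L/MP_K = (3/4)·(K/L)/(1/2) = 1.5·(K/L). Setting this equal to 60.75/8 = 7.59375 gives K = 5.0625L.
Substituting into Q = 360: 5·L^(3/4)·(5.0625L)^(1/2) = 360.
Solving, L = 16 and K = 81.

L* = 16, K* = 81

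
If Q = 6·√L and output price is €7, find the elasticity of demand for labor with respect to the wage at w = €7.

MP_L = (1/2)·6·L^(-1/2), so P·MP_L = w gives 21·L^(-1/2) = w.
Solving, L(w) = (21/w)^(2). This is a constant-elasticity form: L ∝ w^(−2), so ε = −2.

ε = -2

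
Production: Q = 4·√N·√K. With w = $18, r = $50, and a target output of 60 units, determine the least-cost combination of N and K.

N* = 25, K* = 9

Cost minimization requires the marginal rate of technical substitution to equal the input-price ratio: MP_N/MP_K = w/r.
Here MP_N/MP_K = (1/2)·(K/N)/(1/2) = (K/N). Setting this equal to 18/50 = 0.36 gives K = 0.36N.
Substituting into Q = 60: 4·N^(1/2)·(0.36N)^(1/2) = 60.
Solving, N = 25 and K = 9.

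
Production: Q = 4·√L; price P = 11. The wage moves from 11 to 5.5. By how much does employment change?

From P·MP_L = w with MP_L = 2·L^(-1/2), the labor demand is L(w) = (22/w)^(2).
At w = 11: L = 4. At w = 5.5: L = 16.
ΔL = 16 − 4 = 12.

ΔL = 12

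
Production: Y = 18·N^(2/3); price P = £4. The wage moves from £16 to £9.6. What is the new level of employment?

From P·MP_N = w with MP_N = 12·N^(-1/3), the labor demand is N(w) = (48/w)^(3).
At w = 16: N = 27. At w = 9.6: N = 125.

N* = 125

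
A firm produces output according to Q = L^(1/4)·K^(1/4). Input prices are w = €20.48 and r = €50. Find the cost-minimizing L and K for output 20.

Cost minimization requires the marginal rate of technical substitution to equal the input-price ratio: MP_L/MP_K = w/r.
Here MP_L/MP_K = (1/4)·(K/L)/(1/4) = (K/L). Setting this equal to 20.48/50 = 0.4096 gives K = 0.4096L.
Substituting into Q = 20: L^(1/4)·(0.4096L)^(1/4) = 20.
Solving, L = 625 and K = 256.

L* = 625, K* = 256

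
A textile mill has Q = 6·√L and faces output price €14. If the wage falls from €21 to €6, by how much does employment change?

From P·MP_L = w with MP_L = 3·L^(-1/2), the labor demand is L(w) = (42/w)^(2).
At w = 21: L = 4. At w = 6: L = 49.
ΔL = 49 − 4 = 45.

ΔL = 45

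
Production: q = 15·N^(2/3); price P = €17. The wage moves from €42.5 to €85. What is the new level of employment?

N* = 8

From P·MP_N = w with MP_N = 10·N^(-1/3), the labor demand is N(w) = (170/w)^(3).
At w = 42.5: N = 64. At w = 85: N = 8.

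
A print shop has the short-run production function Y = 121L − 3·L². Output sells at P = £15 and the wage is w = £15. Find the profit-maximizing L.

The marginal product of L is MP_L = 121 − 6L.
A price-taking firm hires until the value of the marginal product equals the wage: P·MP_L = w, so 15·(121 − 6L) = 15.
Then 121 − 6L = 1, giving L = 20.

L* = 20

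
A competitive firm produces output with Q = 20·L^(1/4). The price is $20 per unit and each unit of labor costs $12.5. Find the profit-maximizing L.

MP_L = (1/4)·20·L^(-3/4) = 5·L^(-3/4).
Profit maximization for a price taker requires P·MP_L = w: 20·5·L^(-3/4) = 12.5.
So L^(-3/4) = 0.125, which gives L = 16.

L* = 16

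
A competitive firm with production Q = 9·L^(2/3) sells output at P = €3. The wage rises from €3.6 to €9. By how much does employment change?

From P·MP_L = w with MP_L = 6·L^(-1/3), the labor demand is L(w) = (18/w)^(3).
At w = 3.6: L = 125. At w = 9: L = 8.
ΔL = 8 − 125 = -117.

ΔL = -117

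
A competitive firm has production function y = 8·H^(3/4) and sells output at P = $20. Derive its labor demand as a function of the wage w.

H(w) = (120/w)^(4)

MP_H = (3/4)·8·H^(-1/4) = 6·H^(-1/4).
Setting P·MP_H = w: 120·H^(-1/4) = w.
Solving for H: H^(-1/4) = w/120, so H = (120/w)^(4).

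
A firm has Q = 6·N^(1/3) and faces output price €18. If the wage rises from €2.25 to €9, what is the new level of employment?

From P·MP_N = w with MP_N = 2·N^(-2/3), the labor demand is N(w) = (36/w)^(3/2).
At w = 2.25: N = 64. At w = 9: N = 8.

N* = 8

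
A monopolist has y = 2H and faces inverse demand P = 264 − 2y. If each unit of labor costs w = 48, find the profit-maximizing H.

H* = 30

Marginal revenue from the inverse demand is MR = 264 − 4y.
The marginal product is MP_H = 2.
A monopolist hires until marginal revenue product equals the wage: MR·MP_H = w.
(264 − 8H)·2 = 48, so H = 30.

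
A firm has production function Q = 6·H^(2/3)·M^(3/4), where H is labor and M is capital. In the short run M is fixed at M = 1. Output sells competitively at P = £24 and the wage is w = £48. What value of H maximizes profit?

H* = 8

With M = 1, MP_H = (2/3)·6·H^(-1/3)·1^(3/4) = 4·H^(-1/3).
Profit maximization for a price taker requires P·MP_H = w: 24·4·H^(-1/3) = 48.
So H^(-1/3) = 0.5, which gives H = 8.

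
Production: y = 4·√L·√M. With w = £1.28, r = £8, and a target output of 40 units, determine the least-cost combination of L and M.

L* = 25, M* = 4

Cost minimization requires the marginal rate of technical substitution to equal the input-price ratio: MP_L/MP_M = w/r.
Here MP_L/MP_M = (1/2)·(M/L)/(1/2) = (M/L). Setting this equal to 1.28/8 = 0.16 gives M = 0.16L.
Substituting into y = 40: 4·L^(1/2)·(0.16L)^(1/2) = 40.
Solving, L = 25 and M = 4.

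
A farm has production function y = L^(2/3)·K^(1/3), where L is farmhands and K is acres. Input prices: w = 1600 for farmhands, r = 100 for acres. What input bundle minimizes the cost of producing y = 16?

Cost minimization requires the marginal rate of technical substitution to equal the input-price ratio: MP_L/MP_K = w/r.
Here MP_L/MP_K = (2/3)·(K/L)/(1/3) = 2·(K/L). Setting this equal to 1600/100 = 16 gives K = 8L.
Substituting into y = 16: L^(2/3)·(8L)^(1/3) = 16.
Solving, L = 8 and K = 64.

L* = 8, K* = 64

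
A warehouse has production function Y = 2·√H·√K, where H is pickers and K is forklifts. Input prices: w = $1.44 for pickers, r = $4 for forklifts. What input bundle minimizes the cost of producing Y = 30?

H* = 25, K* = 9

Cost minimization requires the marginal rate of technical substitution to equal the input-price ratio: MP_H/MP_K = w/r.
Here MP_H/MP_K = (1/2)·(K/H)/(1/2) = (K/H). Setting this equal to 1.44/4 = 0.36 gives K = 0.36H.
Substituting into Y = 30: 2·H^(1/2)·(0.36H)^(1/2) = 30.
Solving, H = 25 and K = 9.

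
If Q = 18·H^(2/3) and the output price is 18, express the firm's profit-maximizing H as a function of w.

H(w) = (216/w)^(3)

MP_H = (2/3)·18·H^(-1/3) = 12·H^(-1/3).
Setting P·MP_H = w: 216·H^(-1/3) = w.
Solving for H: H^(-1/3) = w/216, so H = (216/w)^(3).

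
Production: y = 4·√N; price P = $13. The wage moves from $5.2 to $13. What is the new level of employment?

N* = 4

From P·MP_N = w with MP_N = 2·N^(-1/2), the labor demand is N(w) = (26/w)^(2).
At w = 5.2: N = 25. At w = 13: N = 4.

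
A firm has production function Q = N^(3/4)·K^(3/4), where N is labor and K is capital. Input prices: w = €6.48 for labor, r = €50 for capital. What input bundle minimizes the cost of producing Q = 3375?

N* = 625, K* = 81

Cost minimization requires the marginal rate of technical substitution to equal the input-price ratio: MP_N/MP_K = w/r.
Here MP_N/MP_K = (3/4)·(K/N)/(3/4) = (K/N). Setting this equal to 6.48/50 = 0.1296 gives K = 0.1296N.
Substituting into Q = 3375: N^(3/4)·(0.1296N)^(3/4) = 3375.
Solving, N = 625 and K = 81.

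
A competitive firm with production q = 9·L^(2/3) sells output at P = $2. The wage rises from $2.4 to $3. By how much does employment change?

ΔL = -61

From P·MP_L = w with MP_L = 6·L^(-1/3), the labor demand is L(w) = (12/w)^(3).
At w = 2.4: L = 125. At w = 3: L = 64.
ΔL = 64 − 125 = -61.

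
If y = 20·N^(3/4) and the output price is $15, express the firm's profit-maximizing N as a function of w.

N(w) = (225/w)^(4)

MP_N = (3/4)·20·N^(-1/4) = 15·N^(-1/4).
Setting P·MP_N = w: 225·N^(-1/4) = w.
Solving for N: N^(-1/4) = w/225, so N = (225/w)^(4).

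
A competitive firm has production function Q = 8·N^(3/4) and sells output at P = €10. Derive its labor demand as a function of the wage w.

N(w) = (60/w)^(4)

MP_N = (3/4)·8·N^(-1/4) = 6·N^(-1/4).
Setting P·MP_N = w: 60·N^(-1/4) = w.
Solving for N: N^(-1/4) = w/60, so N = (60/w)^(4).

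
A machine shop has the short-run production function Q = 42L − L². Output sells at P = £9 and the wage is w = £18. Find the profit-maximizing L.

The marginal product of L is MP_L = 42 − 2L.
A price-taking firm hires until the value of the marginal product equals the wage: P·MP_L = w, so 9·(42 − 2L) = 18.
Then 42 − 2L = 2, giving L = 20.

L* = 20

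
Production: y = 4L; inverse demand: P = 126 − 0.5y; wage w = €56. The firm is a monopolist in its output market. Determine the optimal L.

Marginal revenue from the inverse demand is MR = 126 − y.
The marginal product is MP_L = 4.
A monopolist hires until marginal revenue product equals the wage: MR·MP_L = w.
(126 − 4L)·4 = 56, so L = 28.

L* = 28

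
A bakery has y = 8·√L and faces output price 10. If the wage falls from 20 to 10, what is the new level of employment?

L* = 16

From P·MP_L = w with MP_L = 4·L^(-1/2), the labor demand is L(w) = (40/w)^(2).
At w = 20: L = 4. At w = 10: L = 16.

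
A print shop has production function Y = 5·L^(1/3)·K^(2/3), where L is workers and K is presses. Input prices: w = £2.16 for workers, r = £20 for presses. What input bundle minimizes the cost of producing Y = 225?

L* = 125, K* = 27

Cost minimization requires the marginal rate of technical substitution to equal the input-price ratio: MP_L/MP_K = w/r.
Here MP_L/MP_K = (1/3)·(K/L)/(2/3) = 0.5·(K/L). Setting this equal to 2.16/20 = 0.108 gives K = 0.216L.
Substituting into Y = 225: 5·L^(1/3)·(0.216L)^(2/3) = 225.
Solving, L = 125 and K = 27.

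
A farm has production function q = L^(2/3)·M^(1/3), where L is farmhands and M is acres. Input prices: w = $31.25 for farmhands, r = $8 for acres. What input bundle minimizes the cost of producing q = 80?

Cost minimization requires the marginal rate of technical substitution to equal the input-price ratio: MP_L/MP_M = w/r.
Here MP_L/MP_M = (2/3)·(M/L)/(1/3) = 2·(M/L). Setting this equal to 31.25/8 = 3.90625 gives M = 1.953125L.
Substituting into q = 80: L^(2/3)·(1.953125L)^(1/3) = 80.
Solving, L = 64 and M = 125.

L* = 64, M* = 125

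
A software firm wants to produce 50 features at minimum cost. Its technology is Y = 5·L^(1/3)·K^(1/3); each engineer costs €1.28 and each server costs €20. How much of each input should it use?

Cost minimization requires the marginal rate of technical substitution to equal the input-price ratio: MP_L/MP_K = w/r.
Here MP_L/MP_K = (1/3)·(K/L)/(1/3) = (K/L). Setting this equal to 1.28/20 = 0.064 gives K = 0.064L.
Substituting into Y = 50: 5·L^(1/3)·(0.064L)^(1/3) = 50.
Solving, L = 125 and K = 8.

L* = 125, K* = 8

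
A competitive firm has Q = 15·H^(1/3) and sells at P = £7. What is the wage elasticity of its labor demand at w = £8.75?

ε = -1.5

MP_H = (1/3)·15·H^(-2/3), so P·MP_H = w gives 35·H^(-2/3) = w.
Solving, H(w) = (35/w)^(3/2). This is a constant-elasticity form: H ∝ w^(−3/2), so ε = −3/2.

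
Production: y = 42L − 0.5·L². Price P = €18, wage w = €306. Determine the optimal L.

L* = 25

The marginal product of L is MP_L = 42 − L.
A price-taking firm hires until the value of the marginal product equals the wage: P·MP_L = w, so 18·(42 − L) = 306.
Then 42 − L = 17, giving L = 25.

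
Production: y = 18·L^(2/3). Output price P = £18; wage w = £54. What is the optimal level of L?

MP_L = (2/3)·18·L^(-1/3) = 12·L^(-1/3).
Profit maximization for a price taker requires P·MP_L = w: 18·12·L^(-1/3) = 54.
So L^(-1/3) = 0.25, which gives L = 64.

L* = 64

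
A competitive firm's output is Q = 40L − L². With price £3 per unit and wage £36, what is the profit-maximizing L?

The marginal product of L is MP_L = 40 − 2L.
A price-taking firm hires until the value of the marginal product equals the wage: P·MP_L = w, so 3·(40 − 2L) = 36.
Then 40 − 2L = 12, giving L = 14.

L* = 14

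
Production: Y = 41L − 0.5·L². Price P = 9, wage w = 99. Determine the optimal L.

The marginal product of L is MP_L = 41 − L.
A price-taking firm hires until the value of the marginal product equals the wage: P·MP_L = w, so 9·(41 − L) = 99.
Then 41 − L = 11, giving L = 30.

L* = 30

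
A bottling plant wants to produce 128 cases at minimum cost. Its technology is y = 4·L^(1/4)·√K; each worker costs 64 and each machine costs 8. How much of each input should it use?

Cost minimization requires the marginal rate of technical substitution to equal the input-price ratio: MP_L/MP_K = w/r.
Here MP_L/MP_K = (1/4)·(K/L)/(1/2) = 0.5·(K/L). Setting this equal to 64/8 = 8 gives K = 16L.
Substituting into y = 128: 4·L^(1/4)·(16L)^(1/2) = 128.
Solving, L = 16 and K = 256.

L* = 16, K* = 256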